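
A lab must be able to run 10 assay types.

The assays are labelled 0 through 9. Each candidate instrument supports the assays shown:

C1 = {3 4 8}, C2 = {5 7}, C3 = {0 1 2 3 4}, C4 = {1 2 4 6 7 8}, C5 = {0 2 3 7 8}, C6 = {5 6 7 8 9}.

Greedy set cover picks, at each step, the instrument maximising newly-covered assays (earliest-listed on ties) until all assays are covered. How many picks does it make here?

3

Greedy: pick C4 (covers 6 new) → pick C3 (covers 2 new) → pick C6 (covers 2 new). Total picks: 3.
(The true minimum cover uses only 2 instruments, so greedy is not optimal here.)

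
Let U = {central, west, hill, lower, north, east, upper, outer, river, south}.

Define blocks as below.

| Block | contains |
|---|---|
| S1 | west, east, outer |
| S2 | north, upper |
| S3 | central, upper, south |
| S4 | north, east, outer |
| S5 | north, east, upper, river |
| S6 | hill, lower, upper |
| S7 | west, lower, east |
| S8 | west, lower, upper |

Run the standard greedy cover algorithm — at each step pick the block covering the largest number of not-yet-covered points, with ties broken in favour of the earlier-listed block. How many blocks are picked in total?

4

Greedy: pick S5 (covers 4 new) → pick S1 (covers 2 new) → pick S3 (covers 2 new) → pick S6 (covers 2 new). Total picks: 4.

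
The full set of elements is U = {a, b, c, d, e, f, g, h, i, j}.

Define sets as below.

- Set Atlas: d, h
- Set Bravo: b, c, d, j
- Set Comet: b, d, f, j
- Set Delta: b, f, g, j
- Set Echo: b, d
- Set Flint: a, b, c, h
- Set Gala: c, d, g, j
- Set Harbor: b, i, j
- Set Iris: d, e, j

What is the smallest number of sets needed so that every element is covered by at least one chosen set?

Delta, Flint, Harbor, and Iris cover everything between them: the union {a, b, c, d, e, f, g, h, i, j} is all of U.
Only Harbor contains i, so Harbor is forced; the remaining 7 elements need at least 3 more sets (each remaining set adds at most 3) — so at least 4 sets are needed, and 4 is optimal.

4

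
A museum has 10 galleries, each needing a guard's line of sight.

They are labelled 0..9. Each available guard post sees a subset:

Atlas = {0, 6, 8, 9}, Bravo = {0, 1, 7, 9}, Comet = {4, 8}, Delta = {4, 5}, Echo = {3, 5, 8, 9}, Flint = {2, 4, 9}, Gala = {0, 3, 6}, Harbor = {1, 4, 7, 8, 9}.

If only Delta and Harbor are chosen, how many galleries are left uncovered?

Union of Delta, Harbor = {1, 4, 5, 7, 8, 9}.
Not covered: 0, 2, 3, 6 — 4 galleries.

4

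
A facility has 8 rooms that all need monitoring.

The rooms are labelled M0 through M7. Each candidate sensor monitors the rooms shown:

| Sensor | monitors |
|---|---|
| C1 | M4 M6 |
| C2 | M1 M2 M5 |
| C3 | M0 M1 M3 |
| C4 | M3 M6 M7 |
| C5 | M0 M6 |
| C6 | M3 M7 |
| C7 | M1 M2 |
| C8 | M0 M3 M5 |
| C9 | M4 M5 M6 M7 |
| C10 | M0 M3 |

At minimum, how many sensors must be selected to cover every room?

3

Take {C2, C3, C9}. Their union is {M0, M1, M2, M3, M4, M5, M6, M7}, which is all 8 rooms.
No 2 of the 10 sensors cover everything (all 45 combinations miss at least one room), so 3 is optimal.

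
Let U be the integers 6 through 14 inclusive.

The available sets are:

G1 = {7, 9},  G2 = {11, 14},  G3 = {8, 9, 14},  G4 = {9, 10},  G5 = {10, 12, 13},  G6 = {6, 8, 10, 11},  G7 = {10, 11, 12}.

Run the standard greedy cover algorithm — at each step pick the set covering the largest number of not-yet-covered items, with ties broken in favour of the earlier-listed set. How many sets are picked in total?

Greedy: pick G6 (covers 4 new) → pick G1 (covers 2 new) → pick G5 (covers 2 new) → pick G2 (covers 1 new). Total picks: 4.

4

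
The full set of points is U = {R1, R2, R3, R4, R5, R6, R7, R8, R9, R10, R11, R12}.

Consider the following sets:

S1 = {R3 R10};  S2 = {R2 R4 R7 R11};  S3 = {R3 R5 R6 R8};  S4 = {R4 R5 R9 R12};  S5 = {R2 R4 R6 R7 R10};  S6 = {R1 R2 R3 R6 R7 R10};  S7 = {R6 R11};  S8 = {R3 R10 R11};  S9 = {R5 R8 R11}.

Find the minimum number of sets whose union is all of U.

3

Take {S4, S6, S9}. Their union is {R1, R2, R3, R4, R5, R6, R7, R8, R9, R10, R11, R12}, which is all 12 points.
Only S6 contains R1, so S6 is forced; the remaining 6 points need at least 2 more sets (each remaining set adds at most 4) — so at least 3 sets are needed, and 3 is optimal.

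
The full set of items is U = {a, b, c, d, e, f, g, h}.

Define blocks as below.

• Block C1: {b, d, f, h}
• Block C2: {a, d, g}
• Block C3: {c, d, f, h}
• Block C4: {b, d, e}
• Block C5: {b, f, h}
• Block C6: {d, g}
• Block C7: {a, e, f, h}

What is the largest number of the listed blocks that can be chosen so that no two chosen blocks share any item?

C6, C7 are pairwise disjoint (C6={d,g}; C7={a,e,f,h}).
Every remaining block overlaps one of these, and no 3 of the listed blocks are pairwise disjoint, so 2 is the maximum.

2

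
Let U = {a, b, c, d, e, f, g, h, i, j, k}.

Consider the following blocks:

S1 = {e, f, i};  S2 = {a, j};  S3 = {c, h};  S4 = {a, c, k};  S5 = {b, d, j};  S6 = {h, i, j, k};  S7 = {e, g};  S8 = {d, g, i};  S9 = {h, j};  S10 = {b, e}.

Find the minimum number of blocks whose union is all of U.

5

Take {S1, S4, S5, S6, S7}. Their union is {a, b, c, d, e, f, g, h, i, j, k}, which is all 11 elements.
No 4 of the 10 blocks cover everything (all 210 combinations miss at least one element), so 5 is optimal.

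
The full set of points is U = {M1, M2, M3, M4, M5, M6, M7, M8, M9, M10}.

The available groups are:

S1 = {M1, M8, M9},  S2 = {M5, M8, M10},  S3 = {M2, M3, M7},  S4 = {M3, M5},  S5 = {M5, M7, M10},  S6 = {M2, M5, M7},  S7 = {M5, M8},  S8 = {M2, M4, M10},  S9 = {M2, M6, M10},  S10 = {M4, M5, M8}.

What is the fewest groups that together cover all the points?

4

S1 and S3 and S9 and S10 together: S1 ∪ S3 ∪ S9 ∪ S10 = {M1, M2, M3, M4, M5, M6, M7, M8, M9, M10} — every point is covered.
Each group has at most 3 points, and 3·3 = 9 < 10 — so at least 4 groups are needed, and 4 is optimal.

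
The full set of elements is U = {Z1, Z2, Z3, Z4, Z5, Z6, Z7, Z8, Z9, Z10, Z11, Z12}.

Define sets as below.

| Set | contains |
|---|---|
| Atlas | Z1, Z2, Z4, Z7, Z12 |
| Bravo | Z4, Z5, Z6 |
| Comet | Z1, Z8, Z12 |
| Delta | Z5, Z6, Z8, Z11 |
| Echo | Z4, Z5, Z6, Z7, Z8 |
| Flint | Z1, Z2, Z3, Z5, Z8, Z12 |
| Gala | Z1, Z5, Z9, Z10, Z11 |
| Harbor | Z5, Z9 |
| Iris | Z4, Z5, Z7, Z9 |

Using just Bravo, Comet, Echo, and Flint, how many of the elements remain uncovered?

3

Union of Bravo, Comet, Echo, Flint = {Z1, Z2, Z3, Z4, Z5, Z6, Z7, Z8, Z12}.
Not covered: Z9, Z10, Z11 — 3 elements.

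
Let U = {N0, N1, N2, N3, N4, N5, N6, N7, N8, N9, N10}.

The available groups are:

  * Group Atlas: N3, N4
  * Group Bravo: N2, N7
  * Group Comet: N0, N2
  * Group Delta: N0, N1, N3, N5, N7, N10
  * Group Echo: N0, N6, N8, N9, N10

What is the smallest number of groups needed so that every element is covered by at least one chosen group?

4

Atlas, Bravo, Delta, and Echo cover everything between them: the union {N0, N1, N2, N3, N4, N5, N6, N7, N8, N9, N10} is all of U.
No 3 of the 5 groups cover everything (all 10 combinations miss at least one element), so 4 is optimal.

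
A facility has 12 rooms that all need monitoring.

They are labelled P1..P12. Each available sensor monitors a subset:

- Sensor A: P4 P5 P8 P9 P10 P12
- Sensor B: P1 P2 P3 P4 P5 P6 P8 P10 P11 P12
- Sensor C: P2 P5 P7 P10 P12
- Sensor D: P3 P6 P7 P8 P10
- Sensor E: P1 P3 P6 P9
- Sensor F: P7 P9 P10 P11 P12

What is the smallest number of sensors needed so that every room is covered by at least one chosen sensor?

2

B and F together: B ∪ F = {P1, P2, P3, P4, P5, P6, P7, P8, P9, P10, P11, P12} — every room is covered.
No single sensor has all 12 rooms (the largest, B, has 10), so 2 is optimal.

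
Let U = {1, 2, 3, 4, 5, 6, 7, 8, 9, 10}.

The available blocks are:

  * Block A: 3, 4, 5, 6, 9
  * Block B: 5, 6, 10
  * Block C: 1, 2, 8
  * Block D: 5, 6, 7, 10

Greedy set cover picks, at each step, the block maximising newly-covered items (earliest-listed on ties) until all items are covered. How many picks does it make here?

Greedy: pick A (covers 5 new) → pick C (covers 3 new) → pick D (covers 2 new). Total picks: 3.

3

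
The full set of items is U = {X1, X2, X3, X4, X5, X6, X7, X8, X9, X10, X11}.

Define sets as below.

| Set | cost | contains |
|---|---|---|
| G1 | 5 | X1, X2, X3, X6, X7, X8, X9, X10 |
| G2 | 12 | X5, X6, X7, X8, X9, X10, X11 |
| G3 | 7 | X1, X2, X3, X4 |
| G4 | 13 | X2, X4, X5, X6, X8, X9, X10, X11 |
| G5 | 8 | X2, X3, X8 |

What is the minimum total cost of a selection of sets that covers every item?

18

G1, G4 together cover every item (G1 ∪ G4 = {X1, X2, X3, X4, X5, X6, X7, X8, X9, X10, X11}); total cost 5 + 13 = 18.
No covering selection has total cost below 18.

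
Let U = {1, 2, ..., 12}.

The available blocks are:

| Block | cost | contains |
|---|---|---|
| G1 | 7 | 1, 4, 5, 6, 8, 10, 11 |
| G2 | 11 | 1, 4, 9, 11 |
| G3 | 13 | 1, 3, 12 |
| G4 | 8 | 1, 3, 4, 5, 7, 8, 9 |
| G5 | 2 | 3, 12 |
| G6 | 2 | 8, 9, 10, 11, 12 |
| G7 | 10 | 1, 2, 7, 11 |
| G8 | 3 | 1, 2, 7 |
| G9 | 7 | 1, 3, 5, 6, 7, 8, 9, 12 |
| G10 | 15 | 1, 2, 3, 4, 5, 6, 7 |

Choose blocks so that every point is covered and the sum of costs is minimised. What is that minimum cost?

14

G1, G5, G6, G8 together cover every point (G1 ∪ G5 ∪ G6 ∪ G8 = {1, 2, 3, 4, 5, 6, 7, 8, 9, 10, 11, 12}); total cost 7 + 2 + 2 + 3 = 14.
No covering selection has total cost below 14.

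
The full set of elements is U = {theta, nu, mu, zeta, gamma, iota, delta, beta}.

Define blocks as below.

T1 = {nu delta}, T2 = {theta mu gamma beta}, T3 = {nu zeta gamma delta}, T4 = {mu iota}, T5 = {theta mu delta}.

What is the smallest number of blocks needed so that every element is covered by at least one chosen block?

T2 and T3 and T4 together: T2 ∪ T3 ∪ T4 = {theta, nu, mu, zeta, gamma, iota, delta, beta} — every element is covered.
Only T3 contains zeta, so T3 is forced; the remaining 4 elements need at least 2 more blocks (each remaining block adds at most 3) — so at least 3 blocks are needed, and 3 is optimal.

3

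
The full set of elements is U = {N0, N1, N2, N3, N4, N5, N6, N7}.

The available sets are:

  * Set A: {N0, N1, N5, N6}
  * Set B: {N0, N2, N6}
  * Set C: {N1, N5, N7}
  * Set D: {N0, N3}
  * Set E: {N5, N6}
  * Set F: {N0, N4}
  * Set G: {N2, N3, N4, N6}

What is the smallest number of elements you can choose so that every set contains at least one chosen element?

H = {N0, N1, N6} meets every set (each contains at least one member of H), and |H| = 3.
No choice of 2 elements meets every set, so 3 is the minimum.

3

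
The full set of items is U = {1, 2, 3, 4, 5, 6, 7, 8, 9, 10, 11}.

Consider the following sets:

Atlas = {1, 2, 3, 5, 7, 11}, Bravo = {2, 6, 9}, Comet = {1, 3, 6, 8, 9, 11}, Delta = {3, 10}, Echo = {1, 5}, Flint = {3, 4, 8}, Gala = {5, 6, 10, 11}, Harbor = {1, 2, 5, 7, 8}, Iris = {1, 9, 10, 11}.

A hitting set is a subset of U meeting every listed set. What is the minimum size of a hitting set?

Take H = {3, 5, 9}. Each listed set contains at least one of these, so H is a hitting set of size 3.
The sets Bravo, Echo, Flint are pairwise disjoint, so any hitting set needs a separate item for each — at least 3. Hence 3 is optimal.

3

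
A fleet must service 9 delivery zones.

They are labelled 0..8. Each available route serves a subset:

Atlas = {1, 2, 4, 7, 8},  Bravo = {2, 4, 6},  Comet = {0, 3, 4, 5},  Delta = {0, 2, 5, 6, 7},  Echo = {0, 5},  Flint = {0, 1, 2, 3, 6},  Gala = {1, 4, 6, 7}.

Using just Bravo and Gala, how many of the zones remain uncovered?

Union of Bravo, Gala = {1, 2, 4, 6, 7}.
Not covered: 0, 3, 5, 8 — 4 zones.

4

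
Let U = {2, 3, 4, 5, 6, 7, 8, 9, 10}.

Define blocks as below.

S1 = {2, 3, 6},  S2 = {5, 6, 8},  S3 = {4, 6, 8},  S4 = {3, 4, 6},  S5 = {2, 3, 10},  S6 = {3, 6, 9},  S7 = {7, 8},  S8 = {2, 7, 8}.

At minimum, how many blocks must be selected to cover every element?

5

S2, S4, S5, S6, and S8 cover everything between them: the union {2, 3, 4, 5, 6, 7, 8, 9, 10} is all of U.
No 4 of the 8 blocks cover everything (all 70 combinations miss at least one element), so 5 is optimal.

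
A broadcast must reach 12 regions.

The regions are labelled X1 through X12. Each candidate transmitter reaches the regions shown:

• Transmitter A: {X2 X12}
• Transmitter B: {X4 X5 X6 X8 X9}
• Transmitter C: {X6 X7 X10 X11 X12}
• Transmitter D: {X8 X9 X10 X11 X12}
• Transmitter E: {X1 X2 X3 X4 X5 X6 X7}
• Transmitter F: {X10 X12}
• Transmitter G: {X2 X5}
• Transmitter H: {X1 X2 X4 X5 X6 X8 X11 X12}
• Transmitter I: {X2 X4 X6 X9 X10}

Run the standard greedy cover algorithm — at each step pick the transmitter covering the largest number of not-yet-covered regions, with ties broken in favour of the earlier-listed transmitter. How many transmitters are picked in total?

Greedy: pick H (covers 8 new) → pick C (covers 2 new) → pick B (covers 1 new) → pick E (covers 1 new). Total picks: 4.
(The true minimum cover uses only 2 transmitters, so greedy is not optimal here.)

4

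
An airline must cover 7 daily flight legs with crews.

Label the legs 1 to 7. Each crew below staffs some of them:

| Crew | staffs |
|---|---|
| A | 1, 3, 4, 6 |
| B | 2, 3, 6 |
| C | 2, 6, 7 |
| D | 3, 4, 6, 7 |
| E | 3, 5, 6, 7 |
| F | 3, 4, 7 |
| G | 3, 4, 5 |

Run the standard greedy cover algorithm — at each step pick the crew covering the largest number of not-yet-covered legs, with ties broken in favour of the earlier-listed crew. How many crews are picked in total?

3

Greedy: pick A (covers 4 new) → pick C (covers 2 new) → pick E (covers 1 new). Total picks: 3.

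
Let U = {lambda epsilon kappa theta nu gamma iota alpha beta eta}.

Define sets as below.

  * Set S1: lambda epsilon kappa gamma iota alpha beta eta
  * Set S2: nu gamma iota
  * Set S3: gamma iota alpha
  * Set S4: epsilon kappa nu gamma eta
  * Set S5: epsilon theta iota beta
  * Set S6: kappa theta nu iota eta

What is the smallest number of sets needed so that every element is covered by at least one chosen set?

2

S1 and S6 together: S1 ∪ S6 = {lambda, epsilon, kappa, theta, nu, gamma, iota, alpha, beta, eta} — every element is covered.
No single set has all 10 elements (the largest, S1, has 8), so 2 is optimal.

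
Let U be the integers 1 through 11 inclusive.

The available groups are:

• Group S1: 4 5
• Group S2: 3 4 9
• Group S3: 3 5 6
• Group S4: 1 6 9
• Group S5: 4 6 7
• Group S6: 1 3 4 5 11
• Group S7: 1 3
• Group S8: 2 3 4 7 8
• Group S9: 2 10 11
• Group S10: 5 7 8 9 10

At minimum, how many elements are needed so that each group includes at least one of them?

Take H = {2, 3, 5, 6}. Each listed group contains at least one of these, so H is a hitting set of size 4.
No choice of 3 elements meets every group, so 4 is the minimum.

4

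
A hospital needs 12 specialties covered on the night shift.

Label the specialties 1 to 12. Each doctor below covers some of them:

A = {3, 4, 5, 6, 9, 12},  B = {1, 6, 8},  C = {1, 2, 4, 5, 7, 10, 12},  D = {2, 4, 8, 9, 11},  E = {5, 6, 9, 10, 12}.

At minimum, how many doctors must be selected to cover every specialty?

A and C and D together: A ∪ C ∪ D = {1, 2, 3, 4, 5, 6, 7, 8, 9, 10, 11, 12} — every specialty is covered.
Only A contains 3, so A is forced; the remaining 6 specialties need at least 2 more doctors (each remaining doctor adds at most 4) — so at least 3 doctors are needed, and 3 is optimal.

3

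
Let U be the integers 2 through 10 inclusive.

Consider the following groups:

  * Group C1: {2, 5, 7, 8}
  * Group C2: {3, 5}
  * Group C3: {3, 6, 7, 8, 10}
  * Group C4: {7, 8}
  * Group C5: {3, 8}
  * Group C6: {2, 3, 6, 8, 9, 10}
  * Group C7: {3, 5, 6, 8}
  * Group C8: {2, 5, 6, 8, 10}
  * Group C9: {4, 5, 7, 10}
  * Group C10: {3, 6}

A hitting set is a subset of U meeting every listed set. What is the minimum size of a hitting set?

3

The 3 elements {3, 8, 10} hit every group.
No choice of 2 elements meets every group, so 3 is the minimum.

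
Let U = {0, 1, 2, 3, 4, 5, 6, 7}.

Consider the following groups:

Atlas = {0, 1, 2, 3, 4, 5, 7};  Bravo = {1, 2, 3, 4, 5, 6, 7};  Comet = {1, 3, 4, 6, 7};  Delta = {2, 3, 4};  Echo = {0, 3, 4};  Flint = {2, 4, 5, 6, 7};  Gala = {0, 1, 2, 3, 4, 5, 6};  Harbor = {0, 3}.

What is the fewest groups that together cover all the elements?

2

Bravo and Gala cover everything between them: the union {0, 1, 2, 3, 4, 5, 6, 7} is all of U.
No single group has all 8 elements (the largest, Atlas, has 7), so 2 is optimal.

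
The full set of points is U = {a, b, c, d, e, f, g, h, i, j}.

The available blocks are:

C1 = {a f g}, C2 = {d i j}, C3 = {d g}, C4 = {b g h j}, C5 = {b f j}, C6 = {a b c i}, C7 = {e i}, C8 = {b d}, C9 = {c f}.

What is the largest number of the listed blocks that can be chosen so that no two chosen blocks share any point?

C3, C5, C7 are pairwise disjoint (C3={d,g}; C5={b,f,j}; C7={e,i}).
Every remaining block overlaps one of these, and no 4 of the listed blocks are pairwise disjoint, so 3 is the maximum.

3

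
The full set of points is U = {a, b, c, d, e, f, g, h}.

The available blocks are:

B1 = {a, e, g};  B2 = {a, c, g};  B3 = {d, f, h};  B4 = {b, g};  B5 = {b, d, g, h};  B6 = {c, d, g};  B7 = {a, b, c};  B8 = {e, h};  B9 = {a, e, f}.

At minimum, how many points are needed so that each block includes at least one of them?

T = {a, g, h} meets every block (each contains at least one member of T), and |T| = 3.
No choice of 2 points meets every block, so 3 is the minimum.

3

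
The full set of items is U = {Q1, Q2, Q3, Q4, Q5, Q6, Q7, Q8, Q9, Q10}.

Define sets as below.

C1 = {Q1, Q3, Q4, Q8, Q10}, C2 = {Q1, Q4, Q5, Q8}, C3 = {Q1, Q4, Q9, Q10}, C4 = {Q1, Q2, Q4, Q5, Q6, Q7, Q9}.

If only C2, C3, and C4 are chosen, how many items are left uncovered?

Union of C2, C3, C4 = {Q1, Q2, Q4, Q5, Q6, Q7, Q8, Q9, Q10}.
Not covered: Q3 — 1 item.

1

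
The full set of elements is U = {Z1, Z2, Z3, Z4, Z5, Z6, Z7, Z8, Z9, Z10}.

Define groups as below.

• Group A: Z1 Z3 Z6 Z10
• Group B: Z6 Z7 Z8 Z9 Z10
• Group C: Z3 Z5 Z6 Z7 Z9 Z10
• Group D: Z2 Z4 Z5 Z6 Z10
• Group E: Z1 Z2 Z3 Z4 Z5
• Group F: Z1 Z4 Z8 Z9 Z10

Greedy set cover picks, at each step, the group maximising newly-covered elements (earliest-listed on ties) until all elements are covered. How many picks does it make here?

3

Greedy: pick C (covers 6 new) → pick E (covers 3 new) → pick B (covers 1 new). Total picks: 3.
(The true minimum cover uses only 2 groups, so greedy is not optimal here.)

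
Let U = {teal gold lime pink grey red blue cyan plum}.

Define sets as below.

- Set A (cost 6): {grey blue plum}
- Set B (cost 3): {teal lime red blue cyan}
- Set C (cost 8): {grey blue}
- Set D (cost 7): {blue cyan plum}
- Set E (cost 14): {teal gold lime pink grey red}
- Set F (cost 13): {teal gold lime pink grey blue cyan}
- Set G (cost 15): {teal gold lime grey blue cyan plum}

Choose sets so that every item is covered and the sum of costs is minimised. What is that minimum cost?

D, E together cover every item (D ∪ E = {teal, gold, lime, pink, grey, red, blue, cyan, plum}); total cost 7 + 14 = 21.
The greedy pick B, A, F costs 22; no covering selection beats 21.

21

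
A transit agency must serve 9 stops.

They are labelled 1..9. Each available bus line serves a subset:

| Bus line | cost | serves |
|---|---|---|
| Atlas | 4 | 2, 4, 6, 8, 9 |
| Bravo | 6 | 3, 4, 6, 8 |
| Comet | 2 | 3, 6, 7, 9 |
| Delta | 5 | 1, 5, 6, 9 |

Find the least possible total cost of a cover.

Atlas, Comet, Delta together cover every stop (Atlas ∪ Comet ∪ Delta = {1, 2, 3, 4, 5, 6, 7, 8, 9}); total cost 4 + 2 + 5 = 11.
No covering selection has total cost below 11.

11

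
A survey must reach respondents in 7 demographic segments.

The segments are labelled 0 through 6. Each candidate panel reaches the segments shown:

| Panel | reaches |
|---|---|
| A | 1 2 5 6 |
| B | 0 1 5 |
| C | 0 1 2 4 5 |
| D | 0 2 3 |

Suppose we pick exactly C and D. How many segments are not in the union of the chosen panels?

Union of C, D = {0, 1, 2, 3, 4, 5}.
Not covered: 6 — 1 segment.

1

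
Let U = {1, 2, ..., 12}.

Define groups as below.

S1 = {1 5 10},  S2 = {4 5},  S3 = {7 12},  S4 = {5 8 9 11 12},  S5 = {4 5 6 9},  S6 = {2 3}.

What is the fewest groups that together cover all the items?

S1 and S3 and S4 and S5 and S6 together: S1 ∪ S3 ∪ S4 ∪ S5 ∪ S6 = {1, 2, 3, 4, 5, 6, 7, 8, 9, 10, 11, 12} — every item is covered.
Only S4 contains 8, so S4 is forced; the remaining 7 items need at least 4 more groups (each remaining group adds at most 2) — so at least 5 groups are needed, and 5 is optimal.

5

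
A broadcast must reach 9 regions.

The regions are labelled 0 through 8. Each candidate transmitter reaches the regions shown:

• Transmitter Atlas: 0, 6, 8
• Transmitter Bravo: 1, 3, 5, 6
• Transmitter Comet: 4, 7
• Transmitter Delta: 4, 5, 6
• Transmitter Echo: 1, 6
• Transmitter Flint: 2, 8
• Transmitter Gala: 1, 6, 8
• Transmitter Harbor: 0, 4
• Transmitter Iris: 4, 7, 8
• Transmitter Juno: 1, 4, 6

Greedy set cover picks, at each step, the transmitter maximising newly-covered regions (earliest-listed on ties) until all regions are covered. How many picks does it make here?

Greedy: pick Bravo (covers 4 new) → pick Iris (covers 3 new) → pick Atlas (covers 1 new) → pick Flint (covers 1 new). Total picks: 4.

4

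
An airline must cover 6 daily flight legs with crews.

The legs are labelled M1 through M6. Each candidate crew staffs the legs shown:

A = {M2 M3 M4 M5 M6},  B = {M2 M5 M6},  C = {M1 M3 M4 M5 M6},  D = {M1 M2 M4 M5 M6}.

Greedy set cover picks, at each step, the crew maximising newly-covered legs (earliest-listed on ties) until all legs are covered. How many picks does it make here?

Greedy: pick A (covers 5 new) → pick C (covers 1 new). Total picks: 2.

2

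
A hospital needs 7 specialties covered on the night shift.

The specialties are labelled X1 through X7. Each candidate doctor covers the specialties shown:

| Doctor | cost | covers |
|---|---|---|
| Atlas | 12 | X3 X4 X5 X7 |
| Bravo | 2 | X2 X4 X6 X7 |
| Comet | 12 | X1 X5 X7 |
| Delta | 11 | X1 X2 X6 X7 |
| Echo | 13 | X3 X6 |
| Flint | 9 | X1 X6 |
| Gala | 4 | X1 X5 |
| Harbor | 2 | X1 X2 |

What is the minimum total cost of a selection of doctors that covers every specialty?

16

Atlas, Bravo, Harbor together cover every specialty (Atlas ∪ Bravo ∪ Harbor = {X1, X2, X3, X4, X5, X6, X7}); total cost 12 + 2 + 2 = 16.
The greedy pick Bravo, Gala, Atlas costs 18; no covering selection beats 16.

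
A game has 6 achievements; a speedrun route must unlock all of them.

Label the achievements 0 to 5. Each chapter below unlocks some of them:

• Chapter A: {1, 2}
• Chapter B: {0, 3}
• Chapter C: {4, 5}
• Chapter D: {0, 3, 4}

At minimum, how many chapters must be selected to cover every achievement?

A and B and C together: A ∪ B ∪ C = {0, 1, 2, 3, 4, 5} — every achievement is covered.
Only A contains 1, so A is forced; the remaining 4 achievements need at least 2 more chapters (each remaining chapter adds at most 3) — so at least 3 chapters are needed, and 3 is optimal.

3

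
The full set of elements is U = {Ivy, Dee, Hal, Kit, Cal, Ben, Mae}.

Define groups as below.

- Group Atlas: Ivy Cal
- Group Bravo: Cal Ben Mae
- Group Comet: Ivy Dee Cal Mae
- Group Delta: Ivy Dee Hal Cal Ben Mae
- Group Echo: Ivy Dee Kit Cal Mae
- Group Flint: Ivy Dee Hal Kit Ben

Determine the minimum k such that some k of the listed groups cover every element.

Echo and Flint together: Echo ∪ Flint = {Ivy, Dee, Hal, Kit, Cal, Ben, Mae} — every element is covered.
No single group has all 7 elements (the largest, Delta, has 6), so 2 is optimal.

2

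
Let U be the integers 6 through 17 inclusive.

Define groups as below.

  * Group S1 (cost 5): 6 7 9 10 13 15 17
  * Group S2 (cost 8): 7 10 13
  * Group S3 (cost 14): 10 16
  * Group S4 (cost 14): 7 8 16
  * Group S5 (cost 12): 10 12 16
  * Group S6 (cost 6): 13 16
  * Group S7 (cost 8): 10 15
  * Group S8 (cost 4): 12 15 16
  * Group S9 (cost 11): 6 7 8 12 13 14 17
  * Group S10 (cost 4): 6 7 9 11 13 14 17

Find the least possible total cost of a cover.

24

S1, S8, S9, S10 together cover every point (S1 ∪ S8 ∪ S9 ∪ S10 = {6, 7, 8, 9, 10, 11, 12, 13, 14, 15, 16, 17}); total cost 5 + 4 + 11 + 4 = 24.
No covering selection has total cost below 24.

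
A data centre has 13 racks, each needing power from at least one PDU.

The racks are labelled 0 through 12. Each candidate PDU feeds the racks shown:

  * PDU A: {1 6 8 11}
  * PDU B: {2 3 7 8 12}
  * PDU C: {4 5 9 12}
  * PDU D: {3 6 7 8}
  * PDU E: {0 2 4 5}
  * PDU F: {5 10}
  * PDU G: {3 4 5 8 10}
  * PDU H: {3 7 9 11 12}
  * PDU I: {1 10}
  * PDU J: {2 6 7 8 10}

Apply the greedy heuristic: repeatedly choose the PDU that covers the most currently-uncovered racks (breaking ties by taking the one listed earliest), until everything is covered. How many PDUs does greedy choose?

5

Greedy: pick B (covers 5 new) → pick A (covers 3 new) → pick C (covers 3 new) → pick E (covers 1 new) → pick F (covers 1 new). Total picks: 5.
(The true minimum cover uses only 4 PDUs, so greedy is not optimal here.)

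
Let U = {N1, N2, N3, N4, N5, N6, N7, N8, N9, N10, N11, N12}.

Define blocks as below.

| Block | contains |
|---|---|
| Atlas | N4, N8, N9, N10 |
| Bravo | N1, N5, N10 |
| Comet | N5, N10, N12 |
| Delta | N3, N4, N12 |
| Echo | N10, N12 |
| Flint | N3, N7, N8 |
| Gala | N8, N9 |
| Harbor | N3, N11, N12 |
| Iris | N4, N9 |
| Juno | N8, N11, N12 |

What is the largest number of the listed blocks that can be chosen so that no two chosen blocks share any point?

3

Bravo, Gala, Harbor are pairwise disjoint (Bravo={N1,N5,N10}; Gala={N8,N9}; Harbor={N3,N11,N12}).
Every remaining block overlaps one of these, and no 4 of the listed blocks are pairwise disjoint, so 3 is the maximum.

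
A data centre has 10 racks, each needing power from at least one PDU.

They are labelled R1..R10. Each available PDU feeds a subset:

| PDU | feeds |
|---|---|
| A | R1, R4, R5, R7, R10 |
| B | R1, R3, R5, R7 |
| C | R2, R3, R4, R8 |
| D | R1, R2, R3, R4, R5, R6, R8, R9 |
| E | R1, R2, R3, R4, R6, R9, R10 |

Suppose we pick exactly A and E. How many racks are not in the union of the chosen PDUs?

Union of A, E = {R1, R2, R3, R4, R5, R6, R7, R9, R10}.
Not covered: R8 — 1 rack.

1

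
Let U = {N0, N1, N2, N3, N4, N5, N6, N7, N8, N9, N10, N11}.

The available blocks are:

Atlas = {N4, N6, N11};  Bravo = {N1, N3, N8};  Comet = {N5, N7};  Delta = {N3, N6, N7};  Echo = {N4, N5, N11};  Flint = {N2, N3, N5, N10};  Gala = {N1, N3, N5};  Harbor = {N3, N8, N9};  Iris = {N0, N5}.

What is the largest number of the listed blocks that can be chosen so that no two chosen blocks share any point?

3

Atlas, Comet, Harbor are pairwise disjoint (Atlas={N4,N6,N11}; Comet={N5,N7}; Harbor={N3,N8,N9}).
Every remaining block overlaps one of these, and no 4 of the listed blocks are pairwise disjoint, so 3 is the maximum.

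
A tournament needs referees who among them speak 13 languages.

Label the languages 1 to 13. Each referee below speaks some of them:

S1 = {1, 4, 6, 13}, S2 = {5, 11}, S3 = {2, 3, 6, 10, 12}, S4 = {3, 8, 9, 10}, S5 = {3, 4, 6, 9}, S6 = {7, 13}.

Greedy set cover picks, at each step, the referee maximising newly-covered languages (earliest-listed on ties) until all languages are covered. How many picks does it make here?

Greedy: pick S3 (covers 5 new) → pick S1 (covers 3 new) → pick S2 (covers 2 new) → pick S4 (covers 2 new) → pick S6 (covers 1 new). Total picks: 5.

5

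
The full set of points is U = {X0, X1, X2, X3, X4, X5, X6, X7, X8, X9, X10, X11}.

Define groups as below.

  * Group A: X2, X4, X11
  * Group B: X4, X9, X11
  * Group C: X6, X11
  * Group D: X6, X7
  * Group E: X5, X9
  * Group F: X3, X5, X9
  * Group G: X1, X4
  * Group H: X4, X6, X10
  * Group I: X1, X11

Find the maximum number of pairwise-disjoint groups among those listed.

A, D, E are pairwise disjoint (A={X2,X4,X11}; D={X6,X7}; E={X5,X9}).
Every remaining group overlaps one of these, and no 4 of the listed groups are pairwise disjoint, so 3 is the maximum.

3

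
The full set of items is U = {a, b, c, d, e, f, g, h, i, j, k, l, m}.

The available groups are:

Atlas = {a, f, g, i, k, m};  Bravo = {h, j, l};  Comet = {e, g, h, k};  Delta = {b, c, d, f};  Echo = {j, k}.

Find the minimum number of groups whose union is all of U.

4

Atlas and Bravo and Comet and Delta together: Atlas ∪ Bravo ∪ Comet ∪ Delta = {a, b, c, d, e, f, g, h, i, j, k, l, m} — every item is covered.
Only Atlas contains a, so Atlas is forced; the remaining 7 items need at least 3 more groups (each remaining group adds at most 3) — so at least 4 groups are needed, and 4 is optimal.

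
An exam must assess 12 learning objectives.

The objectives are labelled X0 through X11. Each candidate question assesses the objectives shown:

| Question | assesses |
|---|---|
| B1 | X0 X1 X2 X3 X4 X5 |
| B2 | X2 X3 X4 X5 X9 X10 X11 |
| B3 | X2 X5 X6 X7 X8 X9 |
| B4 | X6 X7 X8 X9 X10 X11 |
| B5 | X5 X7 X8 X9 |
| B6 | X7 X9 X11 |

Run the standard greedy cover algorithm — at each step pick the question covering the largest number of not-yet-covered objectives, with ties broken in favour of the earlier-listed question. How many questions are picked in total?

Greedy: pick B2 (covers 7 new) → pick B3 (covers 3 new) → pick B1 (covers 2 new). Total picks: 3.
(The true minimum cover uses only 2 questions, so greedy is not optimal here.)

3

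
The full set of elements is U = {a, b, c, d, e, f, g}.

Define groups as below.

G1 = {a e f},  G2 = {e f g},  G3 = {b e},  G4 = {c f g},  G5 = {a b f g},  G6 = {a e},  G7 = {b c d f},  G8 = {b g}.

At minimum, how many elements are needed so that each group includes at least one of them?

3

The 3 elements {d, e, g} hit every group.
No choice of 2 elements meets every group, so 3 is the minimum.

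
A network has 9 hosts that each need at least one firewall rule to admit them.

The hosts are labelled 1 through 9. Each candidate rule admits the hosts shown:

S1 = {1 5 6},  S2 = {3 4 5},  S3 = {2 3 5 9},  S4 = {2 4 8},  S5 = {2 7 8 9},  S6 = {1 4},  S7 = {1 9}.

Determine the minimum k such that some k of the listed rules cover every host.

S1 and S2 and S5 together: S1 ∪ S2 ∪ S5 = {1, 2, 3, 4, 5, 6, 7, 8, 9} — every host is covered.
Each rule has at most 4 hosts, and 2·4 = 8 < 9 — so at least 3 rules are needed, and 3 is optimal.

3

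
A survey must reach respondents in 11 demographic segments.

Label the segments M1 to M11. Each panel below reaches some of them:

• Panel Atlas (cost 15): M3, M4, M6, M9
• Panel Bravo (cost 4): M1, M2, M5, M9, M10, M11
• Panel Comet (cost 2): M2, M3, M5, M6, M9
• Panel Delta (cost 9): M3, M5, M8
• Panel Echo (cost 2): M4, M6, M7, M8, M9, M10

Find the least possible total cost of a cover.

8

Bravo, Comet, Echo together cover every segment (Bravo ∪ Comet ∪ Echo = {M1, M2, M3, M4, M5, M6, M7, M8, M9, M10, M11}); total cost 4 + 2 + 2 = 8.
No covering selection has total cost below 8.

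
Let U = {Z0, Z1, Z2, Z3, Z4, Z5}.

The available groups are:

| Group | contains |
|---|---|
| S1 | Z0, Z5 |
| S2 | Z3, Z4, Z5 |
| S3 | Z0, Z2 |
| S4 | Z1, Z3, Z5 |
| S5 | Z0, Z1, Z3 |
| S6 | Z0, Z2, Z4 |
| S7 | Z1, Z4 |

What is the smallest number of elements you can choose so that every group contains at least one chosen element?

3

The 3 elements {Z0, Z4, Z5} hit every group.
No choice of 2 elements meets every group, so 3 is the minimum.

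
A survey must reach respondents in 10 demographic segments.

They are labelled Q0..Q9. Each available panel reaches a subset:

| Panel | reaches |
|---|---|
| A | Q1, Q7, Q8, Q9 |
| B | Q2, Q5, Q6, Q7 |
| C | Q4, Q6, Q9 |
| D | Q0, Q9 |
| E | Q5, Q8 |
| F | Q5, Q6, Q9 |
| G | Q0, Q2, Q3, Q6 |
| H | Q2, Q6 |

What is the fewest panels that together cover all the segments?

Take {A, C, E, G}. Their union is {Q0, Q1, Q2, Q3, Q4, Q5, Q6, Q7, Q8, Q9}, which is all 10 segments.
Only C contains Q4, so C is forced; the remaining 7 segments need at least 3 more panels (each remaining panel adds at most 3) — so at least 4 panels are needed, and 4 is optimal.

4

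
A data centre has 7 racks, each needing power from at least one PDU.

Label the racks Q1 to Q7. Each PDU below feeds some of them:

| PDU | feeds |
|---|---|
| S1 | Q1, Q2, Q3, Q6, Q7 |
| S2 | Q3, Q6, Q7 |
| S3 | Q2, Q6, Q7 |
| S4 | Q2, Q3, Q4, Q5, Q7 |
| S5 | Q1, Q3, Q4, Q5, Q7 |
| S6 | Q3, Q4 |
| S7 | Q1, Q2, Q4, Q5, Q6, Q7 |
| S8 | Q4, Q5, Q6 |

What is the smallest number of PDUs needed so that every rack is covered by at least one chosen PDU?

S1 and S8 together: S1 ∪ S8 = {Q1, Q2, Q3, Q4, Q5, Q6, Q7} — every rack is covered.
No single PDU has all 7 racks (the largest, S7, has 6), so 2 is optimal.

2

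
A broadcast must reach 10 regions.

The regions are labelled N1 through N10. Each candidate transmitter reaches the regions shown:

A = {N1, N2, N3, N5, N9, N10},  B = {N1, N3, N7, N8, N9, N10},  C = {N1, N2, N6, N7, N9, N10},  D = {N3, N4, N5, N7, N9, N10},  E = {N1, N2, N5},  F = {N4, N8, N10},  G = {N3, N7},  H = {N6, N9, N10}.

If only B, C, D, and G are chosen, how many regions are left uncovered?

Union of B, C, D, G = {N1, N2, N3, N4, N5, N6, N7, N8, N9, N10} — that's every region, so 0 are uncovered.

0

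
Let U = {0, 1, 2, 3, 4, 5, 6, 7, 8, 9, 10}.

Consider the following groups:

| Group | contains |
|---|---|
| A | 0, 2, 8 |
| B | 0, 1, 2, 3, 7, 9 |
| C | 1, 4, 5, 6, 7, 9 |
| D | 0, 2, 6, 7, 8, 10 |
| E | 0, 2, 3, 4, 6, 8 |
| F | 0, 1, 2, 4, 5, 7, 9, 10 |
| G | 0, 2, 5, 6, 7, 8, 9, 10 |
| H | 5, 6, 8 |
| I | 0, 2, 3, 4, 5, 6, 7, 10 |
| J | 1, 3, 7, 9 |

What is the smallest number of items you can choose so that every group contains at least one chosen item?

The 2 items {7, 8} hit every group.
The groups B, H are pairwise disjoint, so any hitting set needs a separate item for each — at least 2. Hence 2 is optimal.

2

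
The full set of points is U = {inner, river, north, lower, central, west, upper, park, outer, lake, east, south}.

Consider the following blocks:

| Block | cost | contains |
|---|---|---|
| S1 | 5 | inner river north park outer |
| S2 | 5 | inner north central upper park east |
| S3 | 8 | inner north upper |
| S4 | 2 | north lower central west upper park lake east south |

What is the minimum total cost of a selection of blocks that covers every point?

S1, S4 together cover every point (S1 ∪ S4 = {inner, river, north, lower, central, west, upper, park, outer, lake, east, south}); total cost 5 + 2 = 7.
No covering selection has total cost below 7.

7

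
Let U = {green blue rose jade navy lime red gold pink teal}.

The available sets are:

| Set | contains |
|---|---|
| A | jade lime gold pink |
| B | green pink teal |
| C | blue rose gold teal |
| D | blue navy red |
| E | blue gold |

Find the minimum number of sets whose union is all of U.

4

Take {A, B, C, D}. Their union is {green, blue, rose, jade, navy, lime, red, gold, pink, teal}, which is all 10 points.
Only B contains green, so B is forced; the remaining 7 points need at least 3 more sets (each remaining set adds at most 3) — so at least 4 sets are needed, and 4 is optimal.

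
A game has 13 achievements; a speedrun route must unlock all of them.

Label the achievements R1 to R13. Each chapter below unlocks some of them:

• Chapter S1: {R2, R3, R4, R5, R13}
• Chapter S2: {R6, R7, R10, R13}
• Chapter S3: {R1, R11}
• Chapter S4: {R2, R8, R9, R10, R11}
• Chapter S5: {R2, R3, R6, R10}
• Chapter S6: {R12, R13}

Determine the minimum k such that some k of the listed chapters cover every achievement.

5

S1 and S2 and S3 and S4 and S6 together: S1 ∪ S2 ∪ S3 ∪ S4 ∪ S6 = {R1, R2, R3, R4, R5, R6, R7, R8, R9, R10, R11, R12, R13} — every achievement is covered.
No 4 of the 6 chapters cover everything (all 15 combinations miss at least one achievement), so 5 is optimal.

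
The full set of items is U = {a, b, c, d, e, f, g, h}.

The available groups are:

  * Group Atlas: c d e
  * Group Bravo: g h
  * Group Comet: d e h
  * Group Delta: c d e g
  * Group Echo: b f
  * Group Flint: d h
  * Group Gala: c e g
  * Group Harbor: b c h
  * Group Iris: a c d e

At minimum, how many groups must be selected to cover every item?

Bravo, Echo, and Iris cover everything between them: the union {a, b, c, d, e, f, g, h} is all of U.
Only Iris contains a, so Iris is forced; the remaining 4 items need at least 2 more groups (each remaining group adds at most 2) — so at least 3 groups are needed, and 3 is optimal.

3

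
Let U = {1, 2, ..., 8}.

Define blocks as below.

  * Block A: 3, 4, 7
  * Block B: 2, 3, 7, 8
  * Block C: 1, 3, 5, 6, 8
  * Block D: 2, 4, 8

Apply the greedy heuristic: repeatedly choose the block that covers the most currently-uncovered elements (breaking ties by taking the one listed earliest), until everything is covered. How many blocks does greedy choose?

Greedy: pick C (covers 5 new) → pick A (covers 2 new) → pick B (covers 1 new). Total picks: 3.

3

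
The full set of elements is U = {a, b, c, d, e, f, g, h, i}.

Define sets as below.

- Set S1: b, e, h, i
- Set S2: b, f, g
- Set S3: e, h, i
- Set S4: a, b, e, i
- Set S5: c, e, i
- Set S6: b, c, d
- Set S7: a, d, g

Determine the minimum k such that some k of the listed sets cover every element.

S1, S2, S6, and S7 cover everything between them: the union {a, b, c, d, e, f, g, h, i} is all of U.
No 3 of the 7 sets cover everything (all 35 combinations miss at least one element), so 4 is optimal.

4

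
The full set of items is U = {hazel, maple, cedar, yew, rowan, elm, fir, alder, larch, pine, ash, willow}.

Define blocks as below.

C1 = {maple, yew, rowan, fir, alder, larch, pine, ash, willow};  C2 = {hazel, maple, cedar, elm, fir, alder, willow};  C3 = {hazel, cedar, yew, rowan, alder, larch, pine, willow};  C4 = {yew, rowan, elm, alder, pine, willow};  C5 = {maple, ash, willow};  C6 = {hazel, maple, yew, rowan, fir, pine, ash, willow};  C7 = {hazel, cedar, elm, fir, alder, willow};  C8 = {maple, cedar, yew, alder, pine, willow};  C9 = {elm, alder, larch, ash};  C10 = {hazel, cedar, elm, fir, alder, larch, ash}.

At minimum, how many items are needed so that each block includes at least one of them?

Take H = {alder, ash}. Each listed block contains at least one of these, so H is a hitting set of size 2.
No single item lies in every block, so at least 2 are needed and 2 is optimal.

2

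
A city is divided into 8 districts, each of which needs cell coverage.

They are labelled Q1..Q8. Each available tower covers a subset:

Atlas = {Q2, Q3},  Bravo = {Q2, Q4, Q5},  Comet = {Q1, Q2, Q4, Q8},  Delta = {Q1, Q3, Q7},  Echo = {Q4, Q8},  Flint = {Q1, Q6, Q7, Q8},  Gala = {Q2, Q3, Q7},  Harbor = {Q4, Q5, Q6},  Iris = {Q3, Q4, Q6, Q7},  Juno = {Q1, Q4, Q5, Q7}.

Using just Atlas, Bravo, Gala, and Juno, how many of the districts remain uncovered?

2

Union of Atlas, Bravo, Gala, Juno = {Q1, Q2, Q3, Q4, Q5, Q7}.
Not covered: Q6, Q8 — 2 districts.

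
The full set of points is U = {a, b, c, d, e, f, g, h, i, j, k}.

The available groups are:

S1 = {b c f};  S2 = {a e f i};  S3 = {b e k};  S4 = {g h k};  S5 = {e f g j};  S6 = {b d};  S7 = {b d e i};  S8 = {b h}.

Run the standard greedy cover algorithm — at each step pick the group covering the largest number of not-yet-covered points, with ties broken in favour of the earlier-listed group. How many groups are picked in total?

Greedy: pick S2 (covers 4 new) → pick S4 (covers 3 new) → pick S1 (covers 2 new) → pick S5 (covers 1 new) → pick S6 (covers 1 new). Total picks: 5.

5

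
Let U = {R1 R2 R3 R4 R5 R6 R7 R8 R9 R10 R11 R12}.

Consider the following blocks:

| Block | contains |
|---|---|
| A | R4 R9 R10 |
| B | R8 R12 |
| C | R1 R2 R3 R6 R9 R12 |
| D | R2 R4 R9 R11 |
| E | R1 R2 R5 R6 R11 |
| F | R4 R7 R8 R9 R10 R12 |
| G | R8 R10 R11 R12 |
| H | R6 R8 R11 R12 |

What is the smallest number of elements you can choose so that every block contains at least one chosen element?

3

Take T = {R2, R4, R8}. Each listed block contains at least one of these, so T is a hitting set of size 3.
The blocks A, B, E are pairwise disjoint, so any hitting set needs a separate element for each — at least 3. Hence 3 is optimal.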